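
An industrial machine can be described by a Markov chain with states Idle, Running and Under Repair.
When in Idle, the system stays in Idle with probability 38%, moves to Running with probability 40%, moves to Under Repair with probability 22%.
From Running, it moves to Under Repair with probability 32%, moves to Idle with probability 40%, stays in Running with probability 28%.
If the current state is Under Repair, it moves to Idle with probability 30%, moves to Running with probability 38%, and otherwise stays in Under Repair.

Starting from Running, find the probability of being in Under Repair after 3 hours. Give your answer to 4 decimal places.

Propagate the distribution vector 3 hours from Running.
After 0 hours: (0.0000, 1.0000, 0.0000)
After 1 hour: (0.4000, 0.2800, 0.3200)
After 2 hours: (0.3600, 0.3600, 0.2800)
After 3 hours: (0.3648, 0.3512, 0.2840)
P(in Under Repair after 3 hours) = 0.2840

0.2840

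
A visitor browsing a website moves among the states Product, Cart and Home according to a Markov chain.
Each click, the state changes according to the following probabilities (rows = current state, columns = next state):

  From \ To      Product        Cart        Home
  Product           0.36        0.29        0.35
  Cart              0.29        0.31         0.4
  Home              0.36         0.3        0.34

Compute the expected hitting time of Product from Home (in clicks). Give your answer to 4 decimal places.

Let t(s) be the expected number of clicks to first reach Product from state s, with t(Product) = 0. Conditioning on the first click:
t(Cart) = 1 + 0.31·t(Cart) + 0.4·t(Home)
t(Home) = 1 + 0.3·t(Cart) + 0.34·t(Home)
Solving: t(Cart) = 3.1604, t(Home) = 2.9517.
Expected clicks from Home to Product: 2.9517.

2.9517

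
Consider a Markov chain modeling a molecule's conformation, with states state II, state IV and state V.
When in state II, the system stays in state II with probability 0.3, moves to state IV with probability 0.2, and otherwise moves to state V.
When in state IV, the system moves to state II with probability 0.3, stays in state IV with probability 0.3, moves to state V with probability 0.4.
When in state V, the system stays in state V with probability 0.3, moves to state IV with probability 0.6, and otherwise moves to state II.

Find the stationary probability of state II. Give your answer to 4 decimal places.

Let the stationary distribution be π with π = πP and π_1 + π_2 + π_3 = 1.
π_1 = 0.3·π_1 + 0.3·π_2 + 0.1·π_3
π_2 = 0.2·π_1 + 0.3·π_2 + 0.6·π_3
Solving with the normalization constraint gives π = (0.2232, 0.3929, 0.3839).
So the stationary probability of state II is 0.2232.

0.2232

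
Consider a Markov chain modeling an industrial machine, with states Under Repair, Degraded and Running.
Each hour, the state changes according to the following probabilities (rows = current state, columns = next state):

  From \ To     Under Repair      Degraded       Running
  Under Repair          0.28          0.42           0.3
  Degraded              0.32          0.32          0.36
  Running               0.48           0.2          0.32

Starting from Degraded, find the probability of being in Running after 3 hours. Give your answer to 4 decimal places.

0.3251

Propagate the distribution vector 3 hours from Degraded.
After 0 hours: (0.0000, 1.0000, 0.0000)
After 1 hour: (0.3200, 0.3200, 0.3600)
After 2 hours: (0.3648, 0.3088, 0.3264)
After 3 hours: (0.3576, 0.3173, 0.3251)
P(in Running after 3 hours) = 0.3251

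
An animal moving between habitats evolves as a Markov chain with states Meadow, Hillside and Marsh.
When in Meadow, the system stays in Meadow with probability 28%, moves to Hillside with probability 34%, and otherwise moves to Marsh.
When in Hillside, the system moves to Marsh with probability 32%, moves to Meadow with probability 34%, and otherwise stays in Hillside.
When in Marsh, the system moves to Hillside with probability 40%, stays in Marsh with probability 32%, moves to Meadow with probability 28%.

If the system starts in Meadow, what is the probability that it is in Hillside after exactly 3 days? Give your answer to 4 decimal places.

Propagate the distribution vector 3 days from Meadow.
After 0 days: (1.0000, 0.0000, 0.0000)
After 1 day: (0.2800, 0.3400, 0.3800)
After 2 days: (0.3004, 0.3628, 0.3368)
After 3 days: (0.3018, 0.3602, 0.3380)
P(in Hillside after 3 days) = 0.3602

0.3602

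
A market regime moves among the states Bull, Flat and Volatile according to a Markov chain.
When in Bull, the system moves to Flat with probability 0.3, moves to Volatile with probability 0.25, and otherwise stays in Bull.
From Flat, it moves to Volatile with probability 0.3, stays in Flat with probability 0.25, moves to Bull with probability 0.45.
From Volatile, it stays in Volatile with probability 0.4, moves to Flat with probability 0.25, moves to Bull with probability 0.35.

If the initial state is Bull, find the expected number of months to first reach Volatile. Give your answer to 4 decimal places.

Let t(s) be the expected number of months to first reach Volatile from state s, with t(Volatile) = 0. Conditioning on the first month:
t(Bull) = 1 + 0.45·t(Bull) + 0.3·t(Flat)
t(Flat) = 1 + 0.45·t(Bull) + 0.25·t(Flat)
Solving: t(Bull) = 3.7838, t(Flat) = 3.6036.
Expected months from Bull to Volatile: 3.7838.

3.7838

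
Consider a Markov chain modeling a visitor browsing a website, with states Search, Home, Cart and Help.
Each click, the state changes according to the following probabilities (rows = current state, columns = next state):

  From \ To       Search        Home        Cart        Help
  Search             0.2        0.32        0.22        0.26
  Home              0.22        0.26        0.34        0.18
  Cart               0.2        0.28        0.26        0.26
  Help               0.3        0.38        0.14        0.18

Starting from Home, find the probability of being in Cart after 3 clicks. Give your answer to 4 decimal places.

0.2482

Propagate the distribution vector 3 clicks from Home.
After 0 clicks: (0.0000, 1.0000, 0.0000, 0.0000)
After 1 click: (0.2200, 0.2600, 0.3400, 0.1800)
After 2 clicks: (0.2232, 0.3016, 0.2504, 0.2248)
After 3 clicks: (0.2285, 0.3054, 0.2482, 0.2179)
P(in Cart after 3 clicks) = 0.2482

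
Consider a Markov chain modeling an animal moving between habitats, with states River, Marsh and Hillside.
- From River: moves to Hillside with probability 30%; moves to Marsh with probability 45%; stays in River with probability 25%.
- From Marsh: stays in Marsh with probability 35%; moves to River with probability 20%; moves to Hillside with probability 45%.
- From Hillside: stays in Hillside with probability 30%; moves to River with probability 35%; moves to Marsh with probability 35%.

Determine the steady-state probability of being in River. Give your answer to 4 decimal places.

0.2668

Let the stationary distribution be π with π = πP and π_1 + π_2 + π_3 = 1.
π_1 = 0.25·π_1 + 0.2·π_2 + 0.35·π_3
π_2 = 0.45·π_1 + 0.35·π_2 + 0.35·π_3
Solving with the normalization constraint gives π = (0.2668, 0.3767, 0.3565).
So the stationary probability of River is 0.2668.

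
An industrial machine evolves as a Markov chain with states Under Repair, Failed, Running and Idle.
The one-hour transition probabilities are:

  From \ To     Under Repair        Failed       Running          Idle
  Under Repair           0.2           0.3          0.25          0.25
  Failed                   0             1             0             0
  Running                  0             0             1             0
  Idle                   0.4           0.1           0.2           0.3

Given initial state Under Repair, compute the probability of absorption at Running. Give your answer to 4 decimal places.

0.4891

Let h(s) be the probability of absorption at Running starting from transient state s. Then h(Running) = 1 and h(Failed) = 0. By first-step analysis:
h(Under Repair) = 0.2·h(Under Repair) + 0.3·0 + 0.25·1 + 0.25·h(Idle)
h(Idle) = 0.4·h(Under Repair) + 0.1·0 + 0.2·1 + 0.3·h(Idle)
Solving: h(Under Repair) = 0.4891, h(Idle) = 0.5652.
Starting from Under Repair, the probability is 0.4891.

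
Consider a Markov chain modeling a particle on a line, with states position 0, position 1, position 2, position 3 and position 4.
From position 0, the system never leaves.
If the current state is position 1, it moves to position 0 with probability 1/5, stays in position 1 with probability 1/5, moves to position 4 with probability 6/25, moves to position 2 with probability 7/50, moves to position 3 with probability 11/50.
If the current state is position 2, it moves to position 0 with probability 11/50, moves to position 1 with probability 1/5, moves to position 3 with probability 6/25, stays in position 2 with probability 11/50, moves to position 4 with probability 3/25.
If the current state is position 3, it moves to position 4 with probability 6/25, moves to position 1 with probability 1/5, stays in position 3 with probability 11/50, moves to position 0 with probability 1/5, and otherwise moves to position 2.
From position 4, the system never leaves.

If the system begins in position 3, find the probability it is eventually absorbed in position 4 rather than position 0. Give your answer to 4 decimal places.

Let h(s) be the probability of absorption at position 4 starting from transient state s. Then h(position 4) = 1 and h(position 0) = 0. By first-step analysis:
h(position 1) = 0.2·0 + 0.2·h(position 1) + 0.14·h(position 2) + 0.22·h(position 3) + 0.24·1
h(position 2) = 0.22·0 + 0.2·h(position 1) + 0.22·h(position 2) + 0.24·h(position 3) + 0.12·1
h(position 3) = 0.2·0 + 0.2·h(position 1) + 0.14·h(position 2) + 0.22·h(position 3) + 0.24·1
Solving: h(position 1) = 0.5220, h(position 2) = 0.4483, h(position 3) = 0.5220.
Starting from position 3, the probability is 0.5220.

0.5220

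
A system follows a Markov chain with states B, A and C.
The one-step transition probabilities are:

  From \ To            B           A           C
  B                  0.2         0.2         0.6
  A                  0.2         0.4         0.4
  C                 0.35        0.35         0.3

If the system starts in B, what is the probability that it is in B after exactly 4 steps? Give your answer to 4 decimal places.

Propagate the distribution vector 4 steps from B.
After 0 steps: (1.0000, 0.0000, 0.0000)
After 1 step: (0.2000, 0.2000, 0.6000)
After 2 steps: (0.2900, 0.3300, 0.3800)
After 3 steps: (0.2570, 0.3230, 0.4200)
After 4 steps: (0.2630, 0.3276, 0.4094)
P(in B after 4 steps) = 0.2630

0.2630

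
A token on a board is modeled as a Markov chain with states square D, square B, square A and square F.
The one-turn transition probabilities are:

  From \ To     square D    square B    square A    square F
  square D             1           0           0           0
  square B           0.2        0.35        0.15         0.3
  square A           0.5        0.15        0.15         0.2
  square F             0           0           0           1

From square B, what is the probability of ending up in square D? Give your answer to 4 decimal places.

Let h(s) be the probability of absorption at square D starting from transient state s. Then h(square D) = 1 and h(square F) = 0. By first-step analysis:
h(square B) = 0.2·1 + 0.35·h(square B) + 0.15·h(square A) + 0.3·0
h(square A) = 0.5·1 + 0.15·h(square B) + 0.15·h(square A) + 0.2·0
Solving: h(square B) = 0.4623, h(square A) = 0.6698.
Starting from square B, the probability is 0.4623.

0.4623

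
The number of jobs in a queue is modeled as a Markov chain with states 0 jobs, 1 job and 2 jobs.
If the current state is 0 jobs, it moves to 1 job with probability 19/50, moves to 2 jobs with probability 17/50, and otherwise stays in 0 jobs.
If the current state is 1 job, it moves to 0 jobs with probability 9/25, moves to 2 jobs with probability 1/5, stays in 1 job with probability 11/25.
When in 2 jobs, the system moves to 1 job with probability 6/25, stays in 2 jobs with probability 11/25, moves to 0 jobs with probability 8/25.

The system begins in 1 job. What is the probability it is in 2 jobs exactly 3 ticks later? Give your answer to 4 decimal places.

0.3169

Propagate the distribution vector 3 ticks from 1 job.
After 0 ticks: (0.0000, 1.0000, 0.0000)
After 1 tick: (0.3600, 0.4400, 0.2000)
After 2 ticks: (0.3232, 0.3784, 0.2984)
After 3 ticks: (0.3222, 0.3609, 0.3169)
P(in 2 jobs after 3 ticks) = 0.3169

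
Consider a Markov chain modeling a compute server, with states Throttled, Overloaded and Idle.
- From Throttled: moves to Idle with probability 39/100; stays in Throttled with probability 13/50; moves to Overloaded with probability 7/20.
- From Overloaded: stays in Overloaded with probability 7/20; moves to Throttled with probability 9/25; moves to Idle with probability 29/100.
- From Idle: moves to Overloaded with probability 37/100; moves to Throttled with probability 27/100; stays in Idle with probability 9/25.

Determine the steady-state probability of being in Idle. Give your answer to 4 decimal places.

Let the stationary distribution be π with π = πP and π_1 + π_2 + π_3 = 1.
π_1 = 0.26·π_1 + 0.36·π_2 + 0.27·π_3
π_2 = 0.35·π_1 + 0.35·π_2 + 0.37·π_3
Solving with the normalization constraint gives π = (0.2991, 0.3569, 0.3440).
So the stationary probability of Idle is 0.3440.

0.3440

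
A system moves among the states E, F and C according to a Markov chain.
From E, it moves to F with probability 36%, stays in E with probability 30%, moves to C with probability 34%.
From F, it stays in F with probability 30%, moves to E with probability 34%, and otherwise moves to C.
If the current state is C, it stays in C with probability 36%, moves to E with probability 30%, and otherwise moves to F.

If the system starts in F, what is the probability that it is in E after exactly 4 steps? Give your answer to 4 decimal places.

Propagate the distribution vector 4 steps from F.
After 0 steps: (0.0000, 1.0000, 0.0000)
After 1 step: (0.3400, 0.3000, 0.3600)
After 2 steps: (0.3120, 0.3348, 0.3532)
After 3 steps: (0.3134, 0.3328, 0.3538)
After 4 steps: (0.3133, 0.3330, 0.3537)
P(in E after 4 steps) = 0.3133

0.3133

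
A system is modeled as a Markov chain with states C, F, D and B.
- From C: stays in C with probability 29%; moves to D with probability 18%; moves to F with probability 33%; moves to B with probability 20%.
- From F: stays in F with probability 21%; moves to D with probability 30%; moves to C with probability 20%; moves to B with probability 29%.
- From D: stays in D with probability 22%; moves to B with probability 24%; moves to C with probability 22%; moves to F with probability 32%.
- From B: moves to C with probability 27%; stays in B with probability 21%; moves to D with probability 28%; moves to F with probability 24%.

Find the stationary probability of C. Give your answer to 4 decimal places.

Let the stationary distribution be π with π = πP and π_1 + π_2 + π_3 + π_4 = 1.
π_1 = 0.29·π_1 + 0.2·π_2 + 0.22·π_3 + 0.27·π_4
π_2 = 0.33·π_1 + 0.21·π_2 + 0.32·π_3 + 0.24·π_4
π_3 = 0.18·π_1 + 0.3·π_2 + 0.22·π_3 + 0.28·π_4
Solving with the normalization constraint gives π = (0.2434, 0.2734, 0.2463, 0.2368).
So the stationary probability of C is 0.2434.

0.2434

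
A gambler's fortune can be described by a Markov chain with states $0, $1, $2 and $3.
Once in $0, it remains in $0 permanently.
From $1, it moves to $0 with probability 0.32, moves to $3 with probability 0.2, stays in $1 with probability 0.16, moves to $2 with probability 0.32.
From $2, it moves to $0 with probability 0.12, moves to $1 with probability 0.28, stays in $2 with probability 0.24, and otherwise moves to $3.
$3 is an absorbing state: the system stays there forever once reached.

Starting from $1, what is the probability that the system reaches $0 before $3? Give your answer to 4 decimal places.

0.5131

Let h(s) be the probability of absorption at $0 starting from transient state s. Then h($0) = 1 and h($3) = 0. By first-step analysis:
h($1) = 0.32·1 + 0.16·h($1) + 0.32·h($2) + 0.2·0
h($2) = 0.12·1 + 0.28·h($1) + 0.24·h($2) + 0.36·0
Solving: h($1) = 0.5131, h($2) = 0.3469.
Starting from $1, the probability is 0.5131.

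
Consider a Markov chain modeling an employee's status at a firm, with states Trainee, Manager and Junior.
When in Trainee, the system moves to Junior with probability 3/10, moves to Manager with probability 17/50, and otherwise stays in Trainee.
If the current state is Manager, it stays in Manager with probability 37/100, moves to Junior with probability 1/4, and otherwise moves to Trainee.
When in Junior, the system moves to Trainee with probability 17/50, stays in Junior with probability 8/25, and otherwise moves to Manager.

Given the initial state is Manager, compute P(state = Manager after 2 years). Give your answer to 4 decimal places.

0.3511

Sum over the intermediate state after 1 year:
P = P(Manager→Trainee)·P(Trainee→Manager) + P(Manager→Manager)·P(Manager→Manager) + P(Manager→Junior)·P(Junior→Manager)
  = 0.38×0.34 + 0.37×0.37 + 0.25×0.34
  = 0.1292 + 0.1369 + 0.0850 = 0.3511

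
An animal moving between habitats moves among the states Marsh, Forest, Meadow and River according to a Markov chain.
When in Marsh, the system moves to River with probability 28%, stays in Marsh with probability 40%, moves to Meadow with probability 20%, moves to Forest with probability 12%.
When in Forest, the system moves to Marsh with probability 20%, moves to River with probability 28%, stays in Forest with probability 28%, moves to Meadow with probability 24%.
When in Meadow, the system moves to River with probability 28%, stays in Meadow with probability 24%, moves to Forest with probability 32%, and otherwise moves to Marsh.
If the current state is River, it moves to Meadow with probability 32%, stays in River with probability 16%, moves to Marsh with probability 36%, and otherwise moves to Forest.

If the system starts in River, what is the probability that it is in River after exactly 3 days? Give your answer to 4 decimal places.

Propagate the distribution vector 3 days from River.
After 0 days: (0.0000, 0.0000, 0.0000, 1.0000)
After 1 day: (0.3600, 0.1600, 0.3200, 0.1600)
After 2 days: (0.2848, 0.2160, 0.2384, 0.2608)
After 3 days: (0.2892, 0.2127, 0.2495, 0.2487)
P(in River after 3 days) = 0.2487

0.2487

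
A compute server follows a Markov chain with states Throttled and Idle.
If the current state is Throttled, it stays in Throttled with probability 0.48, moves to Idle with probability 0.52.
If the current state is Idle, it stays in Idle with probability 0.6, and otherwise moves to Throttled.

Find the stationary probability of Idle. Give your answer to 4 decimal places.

Let the stationary distribution be π with π = πP and π_1 + π_2 = 1.
π_1 = 0.48·π_1 + 0.4·π_2
Solving with the normalization constraint gives π = (0.4348, 0.5652).
So the stationary probability of Idle is 0.5652.

0.5652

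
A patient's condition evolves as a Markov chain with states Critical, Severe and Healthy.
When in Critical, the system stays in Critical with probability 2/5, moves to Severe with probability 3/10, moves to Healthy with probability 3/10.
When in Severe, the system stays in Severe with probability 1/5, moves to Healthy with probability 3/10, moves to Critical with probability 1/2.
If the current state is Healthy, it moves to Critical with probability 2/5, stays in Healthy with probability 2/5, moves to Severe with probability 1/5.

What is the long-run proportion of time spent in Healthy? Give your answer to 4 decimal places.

0.3333

Let the stationary distribution be π with π = πP and π_1 + π_2 + π_3 = 1.
π_1 = 0.4·π_1 + 0.5·π_2 + 0.4·π_3
π_2 = 0.3·π_1 + 0.2·π_2 + 0.2·π_3
Solving with the normalization constraint gives π = (0.4242, 0.2424, 0.3333).
So the stationary probability of Healthy is 0.3333.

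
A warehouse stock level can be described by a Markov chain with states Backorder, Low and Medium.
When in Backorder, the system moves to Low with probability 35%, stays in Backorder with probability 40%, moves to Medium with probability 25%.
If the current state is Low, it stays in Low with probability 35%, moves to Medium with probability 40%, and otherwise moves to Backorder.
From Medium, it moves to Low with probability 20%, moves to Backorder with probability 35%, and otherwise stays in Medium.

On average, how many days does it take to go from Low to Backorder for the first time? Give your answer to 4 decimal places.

3.4234

Let t(s) be the expected number of days to first reach Backorder from state s, with t(Backorder) = 0. Conditioning on the first day:
t(Low) = 1 + 0.35·t(Low) + 0.4·t(Medium)
t(Medium) = 1 + 0.2·t(Low) + 0.45·t(Medium)
Solving: t(Low) = 3.4234, t(Medium) = 3.0631.
Expected days from Low to Backorder: 3.4234.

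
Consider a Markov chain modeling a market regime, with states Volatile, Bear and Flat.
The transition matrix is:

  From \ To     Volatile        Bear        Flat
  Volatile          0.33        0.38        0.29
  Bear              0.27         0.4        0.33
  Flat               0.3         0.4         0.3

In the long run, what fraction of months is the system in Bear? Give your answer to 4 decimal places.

Let the stationary distribution be π with π = πP and π_1 + π_2 + π_3 = 1.
π_1 = 0.33·π_1 + 0.27·π_2 + 0.3·π_3
π_2 = 0.38·π_1 + 0.4·π_2 + 0.4·π_3
Solving with the normalization constraint gives π = (0.2971, 0.3941, 0.3089).
So the stationary probability of Bear is 0.3941.

0.3941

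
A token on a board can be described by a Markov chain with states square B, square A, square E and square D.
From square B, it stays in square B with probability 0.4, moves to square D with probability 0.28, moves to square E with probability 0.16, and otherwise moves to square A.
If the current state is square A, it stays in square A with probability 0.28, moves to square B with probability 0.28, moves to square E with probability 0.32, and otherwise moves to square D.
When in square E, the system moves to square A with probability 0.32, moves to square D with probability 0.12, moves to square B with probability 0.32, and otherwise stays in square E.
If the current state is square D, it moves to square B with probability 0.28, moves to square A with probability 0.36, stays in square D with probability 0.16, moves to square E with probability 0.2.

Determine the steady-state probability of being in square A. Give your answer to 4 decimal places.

Let the stationary distribution be π with π = πP and π_1 + π_2 + π_3 + π_4 = 1.
π_1 = 0.4·π_1 + 0.28·π_2 + 0.32·π_3 + 0.28·π_4
π_2 = 0.16·π_1 + 0.28·π_2 + 0.32·π_3 + 0.36·π_4
π_3 = 0.16·π_1 + 0.32·π_2 + 0.24·π_3 + 0.2·π_4
Solving with the normalization constraint gives π = (0.3285, 0.2641, 0.2277, 0.1798).
So the stationary probability of square A is 0.2641.

0.2641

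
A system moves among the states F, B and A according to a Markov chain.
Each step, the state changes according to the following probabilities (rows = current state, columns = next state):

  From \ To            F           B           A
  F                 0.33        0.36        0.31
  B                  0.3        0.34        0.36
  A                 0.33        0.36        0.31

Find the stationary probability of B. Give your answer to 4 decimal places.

Let the stationary distribution be π with π = πP and π_1 + π_2 + π_3 = 1.
π_1 = 0.33·π_1 + 0.3·π_2 + 0.33·π_3
π_2 = 0.36·π_1 + 0.34·π_2 + 0.36·π_3
Solving with the normalization constraint gives π = (0.3194, 0.3529, 0.3276).
So the stationary probability of B is 0.3529.

0.3529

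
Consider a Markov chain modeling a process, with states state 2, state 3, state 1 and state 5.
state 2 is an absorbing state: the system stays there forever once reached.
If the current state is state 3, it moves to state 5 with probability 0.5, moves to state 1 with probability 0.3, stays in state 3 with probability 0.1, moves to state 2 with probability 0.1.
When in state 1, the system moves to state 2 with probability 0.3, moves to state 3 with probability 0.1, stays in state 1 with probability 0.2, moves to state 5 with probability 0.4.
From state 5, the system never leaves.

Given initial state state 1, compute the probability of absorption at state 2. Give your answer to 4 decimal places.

Let h(s) be the probability of absorption at state 2 starting from transient state s. Then h(state 2) = 1 and h(state 5) = 0. By first-step analysis:
h(state 3) = 0.1·1 + 0.1·h(state 3) + 0.3·h(state 1) + 0.5·0
h(state 1) = 0.3·1 + 0.1·h(state 3) + 0.2·h(state 1) + 0.4·0
Solving: h(state 3) = 0.2464, h(state 1) = 0.4058.
Starting from state 1, the probability is 0.4058.

0.4058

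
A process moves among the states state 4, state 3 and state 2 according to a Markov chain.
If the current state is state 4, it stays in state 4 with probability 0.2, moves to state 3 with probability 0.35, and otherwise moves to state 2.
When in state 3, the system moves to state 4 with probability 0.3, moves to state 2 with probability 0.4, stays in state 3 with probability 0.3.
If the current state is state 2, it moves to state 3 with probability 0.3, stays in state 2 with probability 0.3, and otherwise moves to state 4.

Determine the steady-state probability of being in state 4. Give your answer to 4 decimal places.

0.3071

Let the stationary distribution be π with π = πP and π_1 + π_2 + π_3 = 1.
π_1 = 0.2·π_1 + 0.3·π_2 + 0.4·π_3
π_2 = 0.35·π_1 + 0.3·π_2 + 0.3·π_3
Solving with the normalization constraint gives π = (0.3071, 0.3154, 0.3776).
So the stationary probability of state 4 is 0.3071.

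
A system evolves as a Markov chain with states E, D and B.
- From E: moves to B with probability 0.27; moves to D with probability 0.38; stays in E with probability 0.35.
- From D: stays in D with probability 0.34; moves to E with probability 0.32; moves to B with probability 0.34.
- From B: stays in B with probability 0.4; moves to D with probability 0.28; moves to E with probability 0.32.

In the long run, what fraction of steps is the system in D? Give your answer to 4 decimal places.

Let the stationary distribution be π with π = πP and π_1 + π_2 + π_3 = 1.
π_1 = 0.35·π_1 + 0.32·π_2 + 0.32·π_3
π_2 = 0.38·π_1 + 0.34·π_2 + 0.28·π_3
Solving with the normalization constraint gives π = (0.3299, 0.3330, 0.3371).
So the stationary probability of D is 0.3330.

0.3330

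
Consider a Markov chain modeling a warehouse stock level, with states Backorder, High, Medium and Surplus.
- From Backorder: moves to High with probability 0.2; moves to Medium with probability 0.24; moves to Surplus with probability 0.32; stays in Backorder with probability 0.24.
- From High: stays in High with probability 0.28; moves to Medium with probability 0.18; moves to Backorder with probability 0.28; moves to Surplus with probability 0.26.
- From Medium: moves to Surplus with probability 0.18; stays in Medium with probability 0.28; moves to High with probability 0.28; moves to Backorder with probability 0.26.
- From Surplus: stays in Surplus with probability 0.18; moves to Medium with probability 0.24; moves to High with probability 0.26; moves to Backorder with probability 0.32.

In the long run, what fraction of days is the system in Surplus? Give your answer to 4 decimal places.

0.2386

Let the stationary distribution be π with π = πP and π_1 + π_2 + π_3 + π_4 = 1.
π_1 = 0.24·π_1 + 0.28·π_2 + 0.26·π_3 + 0.32·π_4
π_2 = 0.2·π_1 + 0.28·π_2 + 0.28·π_3 + 0.26·π_4
π_3 = 0.24·π_1 + 0.18·π_2 + 0.28·π_3 + 0.24·π_4
Solving with the normalization constraint gives π = (0.2739, 0.2533, 0.2342, 0.2386).
So the stationary probability of Surplus is 0.2386.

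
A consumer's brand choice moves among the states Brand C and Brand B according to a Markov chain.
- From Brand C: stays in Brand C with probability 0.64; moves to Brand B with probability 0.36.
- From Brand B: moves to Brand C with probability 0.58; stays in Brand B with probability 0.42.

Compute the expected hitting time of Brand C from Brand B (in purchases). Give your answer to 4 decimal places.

Let t(s) be the expected number of purchases to first reach Brand C from state s, with t(Brand C) = 0. Conditioning on the first purchase:
t(Brand B) = 1 + 0.42·t(Brand B)
Solving: t(Brand B) = 1.7241.
Expected purchases from Brand B to Brand C: 1.7241.

1.7241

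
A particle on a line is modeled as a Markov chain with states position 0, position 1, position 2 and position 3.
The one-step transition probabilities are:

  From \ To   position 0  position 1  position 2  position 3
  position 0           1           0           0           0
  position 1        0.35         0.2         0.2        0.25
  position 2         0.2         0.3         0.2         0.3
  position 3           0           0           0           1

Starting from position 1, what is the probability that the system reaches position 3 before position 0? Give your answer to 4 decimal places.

Let h(s) be the probability of absorption at position 3 starting from transient state s. Then h(position 3) = 1 and h(position 0) = 0. By first-step analysis:
h(position 1) = 0.35·0 + 0.2·h(position 1) + 0.2·h(position 2) + 0.25·1
h(position 2) = 0.2·0 + 0.3·h(position 1) + 0.2·h(position 2) + 0.3·1
Solving: h(position 1) = 0.4483, h(position 2) = 0.5431.
Starting from position 1, the probability is 0.4483.

0.4483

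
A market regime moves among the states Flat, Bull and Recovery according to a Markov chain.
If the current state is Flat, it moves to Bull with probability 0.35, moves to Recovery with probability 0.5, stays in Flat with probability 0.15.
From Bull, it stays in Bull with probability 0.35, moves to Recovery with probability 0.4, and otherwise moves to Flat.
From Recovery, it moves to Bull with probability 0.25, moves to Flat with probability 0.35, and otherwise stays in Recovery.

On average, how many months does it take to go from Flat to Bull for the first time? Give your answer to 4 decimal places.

Let t(s) be the expected number of months to first reach Bull from state s, with t(Bull) = 0. Conditioning on the first month:
t(Flat) = 1 + 0.15·t(Flat) + 0.5·t(Recovery)
t(Recovery) = 1 + 0.35·t(Flat) + 0.4·t(Recovery)
Solving: t(Flat) = 3.2836, t(Recovery) = 3.5821.
Expected months from Flat to Bull: 3.2836.

3.2836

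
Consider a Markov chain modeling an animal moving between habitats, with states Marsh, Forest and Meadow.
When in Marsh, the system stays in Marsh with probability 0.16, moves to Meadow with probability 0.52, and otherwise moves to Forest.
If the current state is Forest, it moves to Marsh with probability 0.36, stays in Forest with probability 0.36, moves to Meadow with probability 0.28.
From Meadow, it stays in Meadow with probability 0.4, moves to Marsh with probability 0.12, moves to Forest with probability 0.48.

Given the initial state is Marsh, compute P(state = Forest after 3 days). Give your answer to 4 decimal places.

Propagate the distribution vector 3 days from Marsh.
After 0 days: (1.0000, 0.0000, 0.0000)
After 1 day: (0.1600, 0.3200, 0.5200)
After 2 days: (0.2032, 0.4160, 0.3808)
After 3 days: (0.2280, 0.3976, 0.3745)
P(in Forest after 3 days) = 0.3976

0.3976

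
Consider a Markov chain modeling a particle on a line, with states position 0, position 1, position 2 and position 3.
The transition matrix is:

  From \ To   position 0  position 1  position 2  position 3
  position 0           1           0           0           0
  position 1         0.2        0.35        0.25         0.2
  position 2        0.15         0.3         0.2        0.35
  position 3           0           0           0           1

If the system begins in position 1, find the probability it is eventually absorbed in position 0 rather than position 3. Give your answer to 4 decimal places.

0.4438

Let h(s) be the probability of absorption at position 0 starting from transient state s. Then h(position 0) = 1 and h(position 3) = 0. By first-step analysis:
h(position 1) = 0.2·1 + 0.35·h(position 1) + 0.25·h(position 2) + 0.2·0
h(position 2) = 0.15·1 + 0.3·h(position 1) + 0.2·h(position 2) + 0.35·0
Solving: h(position 1) = 0.4438, h(position 2) = 0.3539.
Starting from position 1, the probability is 0.4438.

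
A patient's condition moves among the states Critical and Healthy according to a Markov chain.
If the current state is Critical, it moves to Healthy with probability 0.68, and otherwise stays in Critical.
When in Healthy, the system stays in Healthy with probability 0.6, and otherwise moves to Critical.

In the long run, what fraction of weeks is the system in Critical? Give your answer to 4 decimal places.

0.3704

Let the stationary distribution be π with π = πP and π_1 + π_2 = 1.
π_1 = 0.32·π_1 + 0.4·π_2
Solving with the normalization constraint gives π = (0.3704, 0.6296).
So the stationary probability of Critical is 0.3704.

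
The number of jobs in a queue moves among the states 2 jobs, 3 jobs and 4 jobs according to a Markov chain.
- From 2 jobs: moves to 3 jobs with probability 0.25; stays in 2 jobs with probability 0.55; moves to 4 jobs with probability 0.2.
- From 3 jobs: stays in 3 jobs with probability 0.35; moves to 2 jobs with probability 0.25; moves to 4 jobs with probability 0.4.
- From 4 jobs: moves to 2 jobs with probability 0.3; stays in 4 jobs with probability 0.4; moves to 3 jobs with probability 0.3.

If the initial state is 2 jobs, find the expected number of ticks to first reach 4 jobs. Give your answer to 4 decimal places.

3.9130

Let t(s) be the expected number of ticks to first reach 4 jobs from state s, with t(4 jobs) = 0. Conditioning on the first tick:
t(2 jobs) = 1 + 0.55·t(2 jobs) + 0.25·t(3 jobs)
t(3 jobs) = 1 + 0.25·t(2 jobs) + 0.35·t(3 jobs)
Solving: t(2 jobs) = 3.9130, t(3 jobs) = 3.0435.
Expected ticks from 2 jobs to 4 jobs: 3.9130.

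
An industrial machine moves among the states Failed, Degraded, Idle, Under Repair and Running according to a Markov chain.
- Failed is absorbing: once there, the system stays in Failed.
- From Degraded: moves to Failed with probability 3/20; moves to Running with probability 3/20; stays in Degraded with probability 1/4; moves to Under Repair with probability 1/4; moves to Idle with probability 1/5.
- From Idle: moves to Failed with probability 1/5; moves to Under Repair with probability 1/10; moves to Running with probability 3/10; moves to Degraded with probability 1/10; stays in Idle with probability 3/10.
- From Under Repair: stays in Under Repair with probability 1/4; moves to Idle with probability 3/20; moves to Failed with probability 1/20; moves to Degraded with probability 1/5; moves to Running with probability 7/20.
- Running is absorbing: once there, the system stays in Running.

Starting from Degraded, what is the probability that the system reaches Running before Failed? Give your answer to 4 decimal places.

Let h(s) be the probability of absorption at Running starting from transient state s. Then h(Running) = 1 and h(Failed) = 0. By first-step analysis:
h(Degraded) = 0.15·0 + 0.25·h(Degraded) + 0.2·h(Idle) + 0.25·h(Under Repair) + 0.15·1
h(Idle) = 0.2·0 + 0.1·h(Degraded) + 0.3·h(Idle) + 0.1·h(Under Repair) + 0.3·1
h(Under Repair) = 0.05·0 + 0.2·h(Degraded) + 0.15·h(Idle) + 0.25·h(Under Repair) + 0.35·1
Solving: h(Degraded) = 0.6189, h(Idle) = 0.6251, h(Under Repair) = 0.7567.
Starting from Degraded, the probability is 0.6189.

0.6189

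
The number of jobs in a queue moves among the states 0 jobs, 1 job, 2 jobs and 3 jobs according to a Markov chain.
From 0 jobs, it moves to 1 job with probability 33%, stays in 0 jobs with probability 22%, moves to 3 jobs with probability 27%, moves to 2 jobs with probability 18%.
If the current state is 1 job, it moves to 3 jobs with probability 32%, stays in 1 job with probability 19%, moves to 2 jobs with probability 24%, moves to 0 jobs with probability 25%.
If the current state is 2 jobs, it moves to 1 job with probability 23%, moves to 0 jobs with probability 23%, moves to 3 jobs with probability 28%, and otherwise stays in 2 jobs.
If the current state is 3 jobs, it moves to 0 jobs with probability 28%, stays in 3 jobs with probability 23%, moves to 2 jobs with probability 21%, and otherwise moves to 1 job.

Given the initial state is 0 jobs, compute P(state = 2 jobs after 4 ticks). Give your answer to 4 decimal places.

Propagate the distribution vector 4 ticks from 0 jobs.
After 0 ticks: (1.0000, 0.0000, 0.0000, 0.0000)
After 1 tick: (0.2200, 0.3300, 0.1800, 0.2700)
After 2 ticks: (0.2479, 0.2523, 0.2223, 0.2775)
After 3 ticks: (0.2464, 0.2586, 0.2212, 0.2737)
After 4 ticks: (0.2464, 0.2580, 0.2214, 0.2742)
P(in 2 jobs after 4 ticks) = 0.2214

0.2214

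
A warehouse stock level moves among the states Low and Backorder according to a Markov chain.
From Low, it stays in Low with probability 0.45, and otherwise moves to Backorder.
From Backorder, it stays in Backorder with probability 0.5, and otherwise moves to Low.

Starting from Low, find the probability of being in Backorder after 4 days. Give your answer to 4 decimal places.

Propagate the distribution vector 4 days from Low.
After 0 days: (1.0000, 0.0000)
After 1 day: (0.4500, 0.5500)
After 2 days: (0.4775, 0.5225)
After 3 days: (0.4761, 0.5239)
After 4 days: (0.4762, 0.5238)
P(in Backorder after 4 days) = 0.5238

0.5238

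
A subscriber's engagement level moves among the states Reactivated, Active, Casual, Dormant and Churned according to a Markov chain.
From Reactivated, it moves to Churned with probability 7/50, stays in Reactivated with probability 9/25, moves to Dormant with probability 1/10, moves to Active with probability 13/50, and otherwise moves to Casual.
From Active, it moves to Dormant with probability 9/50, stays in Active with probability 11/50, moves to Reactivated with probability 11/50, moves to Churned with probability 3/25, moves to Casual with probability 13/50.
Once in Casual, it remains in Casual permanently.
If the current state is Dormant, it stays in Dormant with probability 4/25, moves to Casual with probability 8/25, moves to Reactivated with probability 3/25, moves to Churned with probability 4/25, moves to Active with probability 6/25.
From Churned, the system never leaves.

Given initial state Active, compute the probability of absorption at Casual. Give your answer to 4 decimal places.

0.6477

Let h(s) be the probability of absorption at Casual starting from transient state s. Then h(Casual) = 1 and h(Churned) = 0. By first-step analysis:
h(Reactivated) = 0.36·h(Reactivated) + 0.26·h(Active) + 0.14·1 + 0.1·h(Dormant) + 0.14·0
h(Active) = 0.22·h(Reactivated) + 0.22·h(Active) + 0.26·1 + 0.18·h(Dormant) + 0.12·0
h(Dormant) = 0.12·h(Reactivated) + 0.24·h(Active) + 0.32·1 + 0.16·h(Dormant) + 0.16·0
Solving: h(Reactivated) = 0.5833, h(Active) = 0.6477, h(Dormant) = 0.6493.
Starting from Active, the probability is 0.6477.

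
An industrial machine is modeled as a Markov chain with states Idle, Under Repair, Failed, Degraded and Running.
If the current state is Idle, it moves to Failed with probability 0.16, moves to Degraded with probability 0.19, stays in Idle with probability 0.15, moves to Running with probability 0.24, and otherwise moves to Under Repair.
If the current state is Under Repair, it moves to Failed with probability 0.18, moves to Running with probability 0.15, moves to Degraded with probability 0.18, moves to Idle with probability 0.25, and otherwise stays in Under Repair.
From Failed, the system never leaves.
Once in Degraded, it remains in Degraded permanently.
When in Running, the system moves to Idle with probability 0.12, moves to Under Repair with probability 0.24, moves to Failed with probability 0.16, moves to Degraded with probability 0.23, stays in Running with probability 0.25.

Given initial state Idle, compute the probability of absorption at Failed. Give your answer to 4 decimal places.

0.4567

Let h(s) be the probability of absorption at Failed starting from transient state s. Then h(Failed) = 1 and h(Degraded) = 0. By first-step analysis:
h(Idle) = 0.15·h(Idle) + 0.26·h(Under Repair) + 0.16·1 + 0.19·0 + 0.24·h(Running)
h(Under Repair) = 0.25·h(Idle) + 0.24·h(Under Repair) + 0.18·1 + 0.18·0 + 0.15·h(Running)
h(Running) = 0.12·h(Idle) + 0.24·h(Under Repair) + 0.16·1 + 0.23·0 + 0.25·h(Running)
Solving: h(Idle) = 0.4567, h(Under Repair) = 0.4735, h(Running) = 0.4379.
Starting from Idle, the probability is 0.4567.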